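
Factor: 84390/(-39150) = -1 * 3^(-2) * 5^(-1) * 97^1 = -97/45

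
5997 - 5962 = 35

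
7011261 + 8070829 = 15082090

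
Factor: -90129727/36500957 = -1*19^(-1)*2459^1*36653^1*1921103^(-1)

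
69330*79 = 5477070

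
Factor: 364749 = 3^1 * 7^1 * 11^1 * 1579^1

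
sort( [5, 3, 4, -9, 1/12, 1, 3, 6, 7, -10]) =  [-10, -9, 1/12, 1, 3, 3, 4, 5, 6, 7]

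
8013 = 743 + 7270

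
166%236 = 166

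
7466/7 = 1066+4/7 ≈ 1066.57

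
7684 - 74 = 7610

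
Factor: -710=-1*2^1*5^1*71^1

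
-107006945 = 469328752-576335697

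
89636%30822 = 27992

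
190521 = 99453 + 91068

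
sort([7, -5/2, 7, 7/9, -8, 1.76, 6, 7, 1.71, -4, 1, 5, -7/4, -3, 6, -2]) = [-8, -4, -3, -5/2, -2, -7/4, 7/9, 1, 1.71, 1.76, 5, 6, 6, 7, 7, 7]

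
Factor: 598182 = 2^1*3^1*13^1*7669^1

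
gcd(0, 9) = 9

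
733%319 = 95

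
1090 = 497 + 593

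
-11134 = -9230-1904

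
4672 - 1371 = 3301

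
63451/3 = 21150 + 1/3 ≈ 21150.33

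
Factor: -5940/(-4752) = 2^(-2)*5^1 = 5/4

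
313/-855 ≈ -0.366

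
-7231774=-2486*2909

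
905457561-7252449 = 898205112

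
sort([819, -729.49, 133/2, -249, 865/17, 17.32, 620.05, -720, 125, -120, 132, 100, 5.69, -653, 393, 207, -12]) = [-729.49, -720, -653, -249, -120, -12, 5.69, 17.32, 865/17, 133/2, 100, 125, 132, 207, 393, 620.05, 819]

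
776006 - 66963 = 709043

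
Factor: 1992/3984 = 2^(-1) = 1/2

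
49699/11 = 4518 + 1/11 ≈ 4518.09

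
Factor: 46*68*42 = 2^4*3^1*7^1*17^1*23^1 = 131376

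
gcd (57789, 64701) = 9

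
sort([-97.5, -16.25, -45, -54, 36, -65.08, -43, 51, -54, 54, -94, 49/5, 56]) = [-97.5, -94, -65.08, -54, -54, -45, -43, -16.25, 49/5, 36, 51, 54, 56]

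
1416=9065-7649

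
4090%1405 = 1280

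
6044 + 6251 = 12295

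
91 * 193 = 17563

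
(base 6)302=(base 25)4a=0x6e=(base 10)110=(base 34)38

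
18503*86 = 1591258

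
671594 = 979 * 686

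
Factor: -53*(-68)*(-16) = -1*2^6*17^1*53^1 = -57664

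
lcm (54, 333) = 1998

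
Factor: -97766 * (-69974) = 2^2 * 59^1 * 593^1 * 48883^1 = 6841078084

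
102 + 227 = 329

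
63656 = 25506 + 38150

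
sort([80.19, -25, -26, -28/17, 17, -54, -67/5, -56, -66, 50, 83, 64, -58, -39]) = [-66, -58, -56, -54, -39, -26, -25, -67/5, -28/17, 17, 50, 64, 80.19, 83]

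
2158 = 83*26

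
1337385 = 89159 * 15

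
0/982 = 0 = 0.00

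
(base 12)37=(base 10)43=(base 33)1a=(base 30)1d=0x2b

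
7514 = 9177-1663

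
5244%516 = 84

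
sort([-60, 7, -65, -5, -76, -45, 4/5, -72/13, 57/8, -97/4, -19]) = [-76, -65, -60, -45, -97/4, -19, -72/13, -5, 4/5, 7, 57/8]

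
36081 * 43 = 1551483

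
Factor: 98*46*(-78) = -1*2^3*3^1*7^2*13^1*23^1 = -351624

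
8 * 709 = 5672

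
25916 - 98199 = -72283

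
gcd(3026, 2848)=178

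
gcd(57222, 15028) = 578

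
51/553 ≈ 0.0922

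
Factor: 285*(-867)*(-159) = 3^3*5^1*17^2*19^1*53^1 = 39288105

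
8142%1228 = 774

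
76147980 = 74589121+1558859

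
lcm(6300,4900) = 44100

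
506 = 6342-5836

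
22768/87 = 261 + 61/87 ≈ 261.70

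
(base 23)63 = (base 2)10001101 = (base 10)141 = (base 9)166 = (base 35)41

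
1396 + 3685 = 5081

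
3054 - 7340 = -4286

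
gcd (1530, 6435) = 45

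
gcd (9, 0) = 9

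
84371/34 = 4963/2 = 2481.50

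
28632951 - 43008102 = -14375151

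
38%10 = 8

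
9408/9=1045+1/3 ≈ 1045.33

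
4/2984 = 1/746 ≈ 0.00134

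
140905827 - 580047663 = -439141836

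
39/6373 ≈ 0.00612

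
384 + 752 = 1136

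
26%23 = 3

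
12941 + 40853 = 53794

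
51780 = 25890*2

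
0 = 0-0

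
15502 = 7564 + 7938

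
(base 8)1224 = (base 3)220110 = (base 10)660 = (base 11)550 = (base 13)3ba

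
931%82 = 29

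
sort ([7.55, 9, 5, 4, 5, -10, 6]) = [-10, 4, 5, 5, 6, 7.55, 9]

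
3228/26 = 1614/13 ≈ 124.15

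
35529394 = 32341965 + 3187429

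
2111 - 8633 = -6522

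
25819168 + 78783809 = 104602977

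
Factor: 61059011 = 13^1*43^1*109229^1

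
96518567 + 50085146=146603713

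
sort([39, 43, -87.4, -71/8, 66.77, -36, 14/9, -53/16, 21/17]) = [-87.4, -36, -71/8, -53/16, 21/17, 14/9, 39, 43, 66.77]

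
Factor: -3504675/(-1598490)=2^(-1) * 3^(-1) * 5^1 * 83^1 * 563^1 * 17761^(-1)=233645/106566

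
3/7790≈0.000385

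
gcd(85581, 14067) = 9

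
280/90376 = 35/11297 ≈ 0.00310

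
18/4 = 9/2 = 4.50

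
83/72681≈0.00114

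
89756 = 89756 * 1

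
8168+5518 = 13686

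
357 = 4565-4208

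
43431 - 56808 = -13377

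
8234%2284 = 1382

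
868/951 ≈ 0.913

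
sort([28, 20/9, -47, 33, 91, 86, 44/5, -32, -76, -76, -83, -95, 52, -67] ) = [-95, -83, -76, -76, -67, -47, -32, 20/9, 44/5, 28, 33, 52, 86, 91] 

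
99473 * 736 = 73212128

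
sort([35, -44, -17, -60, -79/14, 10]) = [-60, -44, -17, -79/14, 10, 35]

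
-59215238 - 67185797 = -126401035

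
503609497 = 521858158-18248661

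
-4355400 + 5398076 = 1042676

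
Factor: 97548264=2^3*3^2*11^2*11197^1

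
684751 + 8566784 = 9251535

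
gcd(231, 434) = 7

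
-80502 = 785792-866294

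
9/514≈0.0175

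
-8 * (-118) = 944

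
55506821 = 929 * 59749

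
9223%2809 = 796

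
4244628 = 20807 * 204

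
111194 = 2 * 55597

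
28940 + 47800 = 76740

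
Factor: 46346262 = 2^1*3^1*337^1*22921^1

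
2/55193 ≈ 0.0000362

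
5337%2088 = 1161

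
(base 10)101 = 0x65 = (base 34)2x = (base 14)73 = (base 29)3e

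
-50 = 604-654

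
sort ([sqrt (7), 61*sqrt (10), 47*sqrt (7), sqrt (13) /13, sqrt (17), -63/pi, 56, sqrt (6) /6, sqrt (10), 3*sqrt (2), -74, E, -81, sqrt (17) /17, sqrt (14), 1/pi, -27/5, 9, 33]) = [-81, -74, -63/pi, -27/5, sqrt (17) /17, sqrt (13) /13, 1/pi, sqrt (6) /6, sqrt (7), E, sqrt (10), sqrt (14), sqrt (17), 3*sqrt (2), 9, 33, 56, 47*sqrt (7), 61*sqrt (10)]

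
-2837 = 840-3677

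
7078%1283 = 663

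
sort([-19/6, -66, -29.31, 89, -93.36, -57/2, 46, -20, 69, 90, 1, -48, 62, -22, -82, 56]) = [-93.36, -82, -66, -48, -29.31, -57/2, -22, -20, -19/6, 1, 46, 56, 62, 69, 89, 90]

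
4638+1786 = 6424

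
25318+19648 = 44966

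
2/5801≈0.000345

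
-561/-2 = 280 + 1/2 = 280.50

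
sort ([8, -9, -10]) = [-10, -9, 8]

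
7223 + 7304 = 14527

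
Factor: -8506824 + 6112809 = -1 * 3^1 * 5^1 * 13^1 * 12277^1 = -2394015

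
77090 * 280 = 21585200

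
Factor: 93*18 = 2^1*3^3*31^1 = 1674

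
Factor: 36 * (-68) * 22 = -1 * 2^5 * 3^2 * 11^1 * 17^1 = -53856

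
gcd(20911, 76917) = 1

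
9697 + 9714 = 19411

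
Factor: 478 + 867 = 5^1*269^1 = 1345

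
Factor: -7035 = -1 * 3^1 * 5^1 * 7^1 * 67^1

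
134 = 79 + 55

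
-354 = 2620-2974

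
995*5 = 4975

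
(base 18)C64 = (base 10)4000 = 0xFA0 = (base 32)3T0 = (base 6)30304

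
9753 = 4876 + 4877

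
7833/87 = 2611/29≈90.03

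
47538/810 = 58 + 31/45 ≈ 58.69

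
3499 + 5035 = 8534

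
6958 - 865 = 6093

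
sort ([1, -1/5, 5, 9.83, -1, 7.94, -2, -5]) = [-5, -2, -1, -1/5, 1, 5, 7.94, 9.83]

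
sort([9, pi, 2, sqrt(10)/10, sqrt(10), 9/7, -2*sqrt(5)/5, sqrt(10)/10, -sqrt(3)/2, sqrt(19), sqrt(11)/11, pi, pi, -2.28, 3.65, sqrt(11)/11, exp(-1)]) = [-2.28, -2*sqrt(5)/5, -sqrt(3)/2, sqrt(11)/11, sqrt(11)/11, sqrt(10)/10, sqrt(10)/10, exp(-1), 9/7, 2, pi, pi, pi, sqrt(10), 3.65, sqrt(19), 9]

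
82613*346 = 28584098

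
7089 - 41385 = -34296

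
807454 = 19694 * 41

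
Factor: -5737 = -1*5737^1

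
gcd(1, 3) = 1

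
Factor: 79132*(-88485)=-1*2^2*3^1*5^1*17^1*73^1*271^1*347^1=-7001995020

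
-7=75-82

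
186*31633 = 5883738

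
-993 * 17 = -16881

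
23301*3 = 69903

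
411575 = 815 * 505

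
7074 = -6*(-1179)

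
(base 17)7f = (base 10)134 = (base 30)4e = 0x86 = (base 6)342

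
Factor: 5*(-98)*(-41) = 2^1*5^1*7^2*41^1 = 20090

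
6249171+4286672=10535843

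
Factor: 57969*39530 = 2^1*3^3*5^1*19^1*59^1*67^1*113^1 = 2291514570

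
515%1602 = 515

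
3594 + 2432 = 6026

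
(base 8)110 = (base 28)2g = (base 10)72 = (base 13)57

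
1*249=249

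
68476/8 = 17119/2 = 8559.50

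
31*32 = 992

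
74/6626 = 37/3313 ≈ 0.0112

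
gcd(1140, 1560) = 60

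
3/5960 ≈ 0.000503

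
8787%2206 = 2169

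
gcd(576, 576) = 576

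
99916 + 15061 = 114977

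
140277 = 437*321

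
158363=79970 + 78393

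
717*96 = 68832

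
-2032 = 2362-4394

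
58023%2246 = 1873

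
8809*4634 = 40820906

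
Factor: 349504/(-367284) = -1*2^4*3^(-1)*43^1*241^(-1) = -688/723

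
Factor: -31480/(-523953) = 2^3 * 3^(-2) * 5^1 * 787^1 * 58217^(-1)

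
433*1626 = 704058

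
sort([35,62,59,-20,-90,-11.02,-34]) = [-90,-34,-20,-11.02,35,59,62]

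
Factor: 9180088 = 2^3*1147511^1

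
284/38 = 142/19 ≈ 7.47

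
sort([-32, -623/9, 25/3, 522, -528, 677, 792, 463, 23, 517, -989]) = [-989, -528, -623/9, -32, 25/3, 23, 463, 517, 522, 677, 792]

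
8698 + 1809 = 10507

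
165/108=55/36≈1.53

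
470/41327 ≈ 0.0114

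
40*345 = 13800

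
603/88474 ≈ 0.00682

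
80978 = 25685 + 55293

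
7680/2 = 3840 = 3840.00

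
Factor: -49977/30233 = -1 * 3^4 * 7^ (-2) = -81/49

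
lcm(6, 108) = 108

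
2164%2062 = 102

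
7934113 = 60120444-52186331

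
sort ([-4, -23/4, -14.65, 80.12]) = [-14.65, -23/4, -4, 80.12]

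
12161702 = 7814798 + 4346904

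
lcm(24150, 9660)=48300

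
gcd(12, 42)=6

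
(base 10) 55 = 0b110111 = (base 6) 131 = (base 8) 67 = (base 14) 3d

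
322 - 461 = -139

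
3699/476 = 7 + 367/476 ≈ 7.77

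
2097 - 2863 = -766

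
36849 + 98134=134983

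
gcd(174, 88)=2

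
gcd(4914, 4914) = 4914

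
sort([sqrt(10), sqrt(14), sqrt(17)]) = [sqrt(10), sqrt(14), sqrt(17)]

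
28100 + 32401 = 60501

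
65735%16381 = 211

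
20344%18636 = 1708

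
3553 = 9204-5651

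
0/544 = 0 = 0.00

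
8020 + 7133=15153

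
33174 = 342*97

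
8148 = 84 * 97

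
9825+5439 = 15264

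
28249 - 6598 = 21651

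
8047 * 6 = 48282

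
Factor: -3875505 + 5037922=1162417^1=1162417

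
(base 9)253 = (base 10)210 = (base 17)c6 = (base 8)322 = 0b11010010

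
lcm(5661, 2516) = 22644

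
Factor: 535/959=5^1 * 7^(-1) * 107^1 * 137^(-1)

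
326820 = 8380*39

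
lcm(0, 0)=0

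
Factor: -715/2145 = -1 * 3^(-1) = -1/3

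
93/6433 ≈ 0.0145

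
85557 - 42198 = 43359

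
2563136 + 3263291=5826427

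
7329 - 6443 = 886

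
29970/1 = 29970 = 29970.00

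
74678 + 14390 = 89068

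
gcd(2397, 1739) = 47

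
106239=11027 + 95212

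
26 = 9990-9964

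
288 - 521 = -233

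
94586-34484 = 60102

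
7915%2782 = 2351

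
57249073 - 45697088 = 11551985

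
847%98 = 63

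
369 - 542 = -173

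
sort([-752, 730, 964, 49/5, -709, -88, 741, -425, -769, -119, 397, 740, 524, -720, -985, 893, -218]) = [-985, -769, -752, -720, -709, -425, -218, -119, -88, 49/5, 397, 524, 730, 740, 741, 893, 964]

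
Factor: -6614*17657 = -1*2^1*3307^1*17657^1 = -116783398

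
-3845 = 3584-7429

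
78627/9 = 26209/3 ≈ 8736.33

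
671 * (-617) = -414007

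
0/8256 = 0 = 0.00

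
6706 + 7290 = 13996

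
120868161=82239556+38628605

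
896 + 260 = 1156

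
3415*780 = 2663700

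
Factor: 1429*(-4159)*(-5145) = 3^1*5^1*7^3*1429^1*4159^1 = 30577820595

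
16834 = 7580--9254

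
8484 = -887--9371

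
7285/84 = 86+61/84 ≈ 86.73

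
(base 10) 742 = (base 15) 347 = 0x2e6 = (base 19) 211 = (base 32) n6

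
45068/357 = 126 + 86/357 ≈ 126.24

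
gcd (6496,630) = 14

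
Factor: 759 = 3^1 * 11^1 * 23^1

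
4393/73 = 60 + 13/73≈60.18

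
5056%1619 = 199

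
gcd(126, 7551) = 9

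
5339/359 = 14 + 313/359 ≈ 14.87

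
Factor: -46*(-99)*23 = 2^1*3^2*11^1*23^2 = 104742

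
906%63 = 24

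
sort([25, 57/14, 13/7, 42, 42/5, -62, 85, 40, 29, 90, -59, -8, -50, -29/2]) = [-62, -59, -50, -29/2, -8, 13/7, 57/14, 42/5, 25, 29, 40, 42, 85, 90]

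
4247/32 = 132 + 23/32 ≈ 132.72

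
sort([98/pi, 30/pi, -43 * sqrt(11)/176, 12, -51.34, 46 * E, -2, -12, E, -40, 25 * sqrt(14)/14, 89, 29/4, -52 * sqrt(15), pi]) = [-52 * sqrt(15), -51.34, -40, -12, -2, -43 * sqrt(11)/176, E, pi, 25 * sqrt(14)/14, 29/4, 30/pi, 12, 98/pi, 89, 46 * E]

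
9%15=9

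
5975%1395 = 395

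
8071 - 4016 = 4055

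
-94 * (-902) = 84788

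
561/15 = 187/5 = 37.40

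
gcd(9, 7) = 1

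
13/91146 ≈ 0.000143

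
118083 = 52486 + 65597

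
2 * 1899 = 3798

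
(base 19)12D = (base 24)H4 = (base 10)412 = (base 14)216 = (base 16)19C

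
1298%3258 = 1298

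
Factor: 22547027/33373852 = 2^(-2)*37^(-1)*59^1*401^1*953^1*225499^(-1)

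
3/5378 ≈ 0.000558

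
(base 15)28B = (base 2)1001000101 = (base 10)581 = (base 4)21011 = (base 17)203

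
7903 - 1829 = 6074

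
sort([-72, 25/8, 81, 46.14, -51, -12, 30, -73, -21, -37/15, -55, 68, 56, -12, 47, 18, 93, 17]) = [-73, -72, -55, -51, -21, -12, -12, -37/15, 25/8, 17, 18, 30, 46.14, 47, 56, 68, 81, 93]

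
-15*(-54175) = 812625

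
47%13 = 8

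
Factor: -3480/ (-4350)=2^2 * 5^ (-1)=4/5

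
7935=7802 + 133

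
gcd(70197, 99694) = 1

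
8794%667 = 123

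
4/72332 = 1/18083 ≈ 0.0000553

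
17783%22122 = 17783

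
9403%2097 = 1015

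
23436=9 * 2604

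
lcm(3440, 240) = 10320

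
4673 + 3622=8295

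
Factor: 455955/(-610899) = -1*5^1*113^1*757^(-1) = -565/757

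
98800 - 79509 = 19291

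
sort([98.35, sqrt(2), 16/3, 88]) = [sqrt(2), 16/3, 88, 98.35]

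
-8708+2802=-5906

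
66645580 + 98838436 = 165484016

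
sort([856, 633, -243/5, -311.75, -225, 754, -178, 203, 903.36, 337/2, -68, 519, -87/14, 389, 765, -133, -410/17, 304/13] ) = [-311.75, -225, -178, -133, -68, -243/5, -410/17, -87/14, 304/13, 337/2, 203, 389, 519, 633, 754, 765, 856, 903.36] 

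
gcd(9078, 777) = 3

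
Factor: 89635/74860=2^(-2)*7^1*13^1*19^(-1)=91/76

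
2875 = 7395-4520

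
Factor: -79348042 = -1*2^1*229^1*173249^1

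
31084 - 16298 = 14786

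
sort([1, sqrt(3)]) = [1, sqrt(3)]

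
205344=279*736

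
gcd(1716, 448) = 4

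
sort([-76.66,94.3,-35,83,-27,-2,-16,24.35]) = [-76.66,-35,-27,-16,-2,24.35,83,94.3]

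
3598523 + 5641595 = 9240118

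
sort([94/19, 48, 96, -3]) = [-3, 94/19, 48, 96]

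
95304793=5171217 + 90133576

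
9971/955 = 10+421/955 ≈ 10.44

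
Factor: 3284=2^2 * 821^1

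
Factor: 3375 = 3^3 * 5^3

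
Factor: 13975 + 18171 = 2^1 * 16073^1 = 32146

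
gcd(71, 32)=1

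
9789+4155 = 13944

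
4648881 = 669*6949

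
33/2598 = 11/866 ≈ 0.0127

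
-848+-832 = -1680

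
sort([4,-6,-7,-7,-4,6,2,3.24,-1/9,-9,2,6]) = [-9,-7,-7,-6,-4,-1/9,2,2,3.24,4,6,6]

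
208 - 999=-791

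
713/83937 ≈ 0.00849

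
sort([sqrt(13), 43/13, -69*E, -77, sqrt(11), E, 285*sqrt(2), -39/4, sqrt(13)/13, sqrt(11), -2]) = [-69*E, -77, -39/4, -2, sqrt(13)/13, E, 43/13, sqrt(11), sqrt(11), sqrt(13), 285*sqrt(2)]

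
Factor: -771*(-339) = 3^2*113^1*257^1 = 261369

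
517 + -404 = 113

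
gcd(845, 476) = 1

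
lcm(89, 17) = 1513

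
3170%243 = 11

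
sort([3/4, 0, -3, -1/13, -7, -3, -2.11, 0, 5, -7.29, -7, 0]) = [-7.29, -7, -7, -3, -3, -2.11, -1/13, 0, 0, 0, 3/4, 5]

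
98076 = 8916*11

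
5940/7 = 848 + 4/7 ≈ 848.57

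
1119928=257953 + 861975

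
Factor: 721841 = 43^1 * 16787^1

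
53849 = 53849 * 1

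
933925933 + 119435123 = 1053361056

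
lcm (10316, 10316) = 10316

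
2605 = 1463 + 1142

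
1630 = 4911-3281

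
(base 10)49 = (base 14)37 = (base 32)1h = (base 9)54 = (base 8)61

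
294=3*98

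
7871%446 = 289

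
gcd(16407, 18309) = 3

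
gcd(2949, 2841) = 3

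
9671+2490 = 12161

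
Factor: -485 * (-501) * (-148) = -1 * 2^2 * 3^1 * 5^1 * 37^1 * 97^1 * 167^1 = -35961780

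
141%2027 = 141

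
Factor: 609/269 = 3^1*7^1*29^1*269^(-1)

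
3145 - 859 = 2286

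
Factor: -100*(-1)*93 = 2^2*3^1*5^2*31^1 = 9300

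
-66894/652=-33447/326 ≈ -102.60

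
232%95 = 42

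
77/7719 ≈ 0.00998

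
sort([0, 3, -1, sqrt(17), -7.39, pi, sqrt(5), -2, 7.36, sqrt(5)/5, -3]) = [-7.39, -3, -2, -1, 0, sqrt(5)/5, sqrt(5), 3, pi, sqrt(17), 7.36]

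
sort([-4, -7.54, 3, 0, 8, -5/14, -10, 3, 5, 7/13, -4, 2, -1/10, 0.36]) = [-10, -7.54, -4, -4, -5/14, -1/10, 0, 0.36, 7/13, 2, 3, 3, 5, 8]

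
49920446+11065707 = 60986153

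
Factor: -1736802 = -1*2^1*3^4*71^1*151^1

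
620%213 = 194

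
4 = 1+3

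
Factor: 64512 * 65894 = 2^11 * 3^2 * 7^1 * 47^1 * 701^1 = 4250953728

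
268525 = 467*575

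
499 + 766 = 1265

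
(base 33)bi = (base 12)279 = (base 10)381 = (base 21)i3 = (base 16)17d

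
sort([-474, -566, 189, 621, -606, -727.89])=[-727.89, -606, -566, -474, 189, 621]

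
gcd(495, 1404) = 9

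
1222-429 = 793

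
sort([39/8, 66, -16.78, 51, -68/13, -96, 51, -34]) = [-96, -34, -16.78, -68/13, 39/8, 51, 51, 66]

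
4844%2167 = 510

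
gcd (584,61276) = 4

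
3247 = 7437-4190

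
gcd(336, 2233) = 7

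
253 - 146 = 107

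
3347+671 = 4018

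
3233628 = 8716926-5483298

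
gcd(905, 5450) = 5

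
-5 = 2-7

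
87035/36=2417+23/36 ≈ 2417.64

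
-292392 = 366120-658512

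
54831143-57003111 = -2171968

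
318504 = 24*13271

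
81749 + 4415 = 86164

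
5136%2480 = 176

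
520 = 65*8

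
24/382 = 12/191≈0.0628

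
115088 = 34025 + 81063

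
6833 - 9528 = -2695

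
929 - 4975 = -4046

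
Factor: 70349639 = 1607^1*43777^1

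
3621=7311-3690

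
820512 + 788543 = 1609055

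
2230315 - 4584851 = -2354536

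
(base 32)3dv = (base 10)3519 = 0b110110111111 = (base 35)2uj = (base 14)13d5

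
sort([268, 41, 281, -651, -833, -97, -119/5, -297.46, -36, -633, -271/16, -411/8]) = [-833, -651, -633, -297.46, -97, -411/8, -36, -119/5, -271/16, 41, 268, 281]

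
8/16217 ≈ 0.000493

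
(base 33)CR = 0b110100111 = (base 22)J5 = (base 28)F3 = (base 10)423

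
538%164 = 46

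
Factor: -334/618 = -1 * 3^(-1) * 103^(-1) * 167^1 = -167/309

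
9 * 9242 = 83178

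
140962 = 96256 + 44706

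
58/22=2 + 7/11 ≈ 2.64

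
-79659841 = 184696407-264356248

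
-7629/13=-586 - 11/13 ≈ -586.85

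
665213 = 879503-214290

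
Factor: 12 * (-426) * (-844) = 2^5 * 3^2 * 71^1 * 211^1 = 4314528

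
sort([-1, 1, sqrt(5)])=[-1, 1, sqrt(5)]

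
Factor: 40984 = 2^3 * 47^1 * 109^1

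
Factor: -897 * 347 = -1 * 3^1 * 13^1 * 23^1 * 347^1 = -311259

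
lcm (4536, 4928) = 399168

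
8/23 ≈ 0.348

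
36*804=28944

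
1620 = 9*180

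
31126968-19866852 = 11260116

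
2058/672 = 49/16≈3.06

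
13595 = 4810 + 8785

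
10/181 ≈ 0.0552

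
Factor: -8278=-1*2^1*4139^1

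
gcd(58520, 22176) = 616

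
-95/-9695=19/1939 ≈ 0.00980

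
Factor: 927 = 3^2*103^1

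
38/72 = 19/36 ≈ 0.528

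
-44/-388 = 11/97 ≈ 0.113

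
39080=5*7816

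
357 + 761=1118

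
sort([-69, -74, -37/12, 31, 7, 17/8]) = [-74, -69, -37/12, 17/8, 7, 31]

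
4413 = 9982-5569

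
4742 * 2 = 9484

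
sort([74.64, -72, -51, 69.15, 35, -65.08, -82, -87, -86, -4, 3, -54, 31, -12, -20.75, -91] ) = [-91, -87, -86, -82, -72, -65.08, -54, -51, -20.75, -12, -4, 3, 31, 35, 69.15, 74.64] 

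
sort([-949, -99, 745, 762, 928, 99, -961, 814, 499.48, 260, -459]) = [-961, -949, -459, -99, 99, 260, 499.48, 745, 762, 814, 928]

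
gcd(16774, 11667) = 1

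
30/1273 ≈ 0.0236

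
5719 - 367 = 5352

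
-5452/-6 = 908 + 2/3 ≈ 908.67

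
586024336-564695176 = 21329160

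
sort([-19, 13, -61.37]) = [-61.37, -19, 13]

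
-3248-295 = -3543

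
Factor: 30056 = 2^3 * 13^1 * 17^2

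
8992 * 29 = 260768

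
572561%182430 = 25271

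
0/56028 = 0 = 0.00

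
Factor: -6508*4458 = -1*2^3*3^1*743^1*1627^1 = -29012664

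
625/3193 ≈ 0.196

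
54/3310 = 27/1655 ≈ 0.0163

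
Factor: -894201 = -1*3^1*7^3*11^1*79^1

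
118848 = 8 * 14856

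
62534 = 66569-4035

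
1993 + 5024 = 7017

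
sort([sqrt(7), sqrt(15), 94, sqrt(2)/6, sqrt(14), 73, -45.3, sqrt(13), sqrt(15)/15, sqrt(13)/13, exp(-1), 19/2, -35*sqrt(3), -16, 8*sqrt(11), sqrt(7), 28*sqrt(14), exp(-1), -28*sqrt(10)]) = [-28*sqrt(10), -35*sqrt(3), -45.3, -16, sqrt(2)/6, sqrt(15)/15, sqrt(13)/13, exp(-1), exp(-1), sqrt(7), sqrt(7), sqrt(13), sqrt(14), sqrt(15), 19/2, 8*sqrt(11), 73, 94, 28*sqrt(14)]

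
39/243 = 13/81 ≈ 0.160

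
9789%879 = 120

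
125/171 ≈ 0.731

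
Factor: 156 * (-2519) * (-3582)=2^3 * 3^3 * 11^1 * 13^1 * 199^1 * 229^1=1407597048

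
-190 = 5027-5217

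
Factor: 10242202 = 2^1 * 1913^1 * 2677^1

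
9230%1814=160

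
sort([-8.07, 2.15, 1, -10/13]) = [-8.07, -10/13, 1, 2.15]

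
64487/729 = 88 + 335/729 ≈ 88.46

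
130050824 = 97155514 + 32895310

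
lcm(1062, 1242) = 73278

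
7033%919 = 600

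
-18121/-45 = 402 + 31/45≈402.69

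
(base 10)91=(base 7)160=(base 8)133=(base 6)231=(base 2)1011011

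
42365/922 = 45 + 875/922 ≈ 45.95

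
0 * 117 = 0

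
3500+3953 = 7453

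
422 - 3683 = -3261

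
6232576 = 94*66304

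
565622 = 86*6577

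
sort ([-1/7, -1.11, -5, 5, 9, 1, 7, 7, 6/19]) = [-5, -1.11, -1/7, 6/19, 1, 5, 7, 7, 9]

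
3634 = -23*(-158)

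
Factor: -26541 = -1*3^3*983^1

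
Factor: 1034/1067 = 2^1 * 47^1 * 97^(-1) = 94/97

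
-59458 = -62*959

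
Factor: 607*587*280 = 2^3*5^1*7^1*587^1*607^1 = 99766520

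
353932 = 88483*4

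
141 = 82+59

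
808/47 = 17 + 9/47 ≈ 17.19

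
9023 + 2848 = 11871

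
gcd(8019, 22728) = 3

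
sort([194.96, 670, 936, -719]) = [-719, 194.96, 670, 936]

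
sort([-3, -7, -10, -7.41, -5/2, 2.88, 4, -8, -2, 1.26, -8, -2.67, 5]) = [-10, -8, -8, -7.41, -7, -3, -2.67, -5/2, -2, 1.26, 2.88, 4, 5]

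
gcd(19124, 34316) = 4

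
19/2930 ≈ 0.00648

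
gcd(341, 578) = 1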